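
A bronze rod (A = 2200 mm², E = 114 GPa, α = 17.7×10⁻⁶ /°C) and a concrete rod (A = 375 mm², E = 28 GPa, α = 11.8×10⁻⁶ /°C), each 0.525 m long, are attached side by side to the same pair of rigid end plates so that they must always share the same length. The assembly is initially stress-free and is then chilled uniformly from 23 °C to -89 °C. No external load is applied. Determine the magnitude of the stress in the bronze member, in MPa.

σ ≈ 3.03 MPa (tensile)

The bronze has the larger α, so on cooling it would change length more than the concrete if both were free. The rigid plates force a common final length, so the bronze is put into tension and the concrete into compression, with equal and opposite forces P (no external load).
Setting the final lengths equal and cancelling L: (α₁ − α₂)ΔT = P/(A₁E₁) + P/(A₂E₂).
|α₁ − α₂|·ΔT = 5.9×10⁻⁶ × 112 = 0.0006608.
1/(A₁E₁) + 1/(A₂E₂) = 1/(2200×114×10³) + 1/(375×28×10³) = 9.923×10⁻⁸ N⁻¹.
P = 0.0006608 / 9.923×10⁻⁸ = 6660 N = 6.66 kN.
σ_{bronze} = P/A₁ = 6660/2200 = 3.027 MPa, tensile.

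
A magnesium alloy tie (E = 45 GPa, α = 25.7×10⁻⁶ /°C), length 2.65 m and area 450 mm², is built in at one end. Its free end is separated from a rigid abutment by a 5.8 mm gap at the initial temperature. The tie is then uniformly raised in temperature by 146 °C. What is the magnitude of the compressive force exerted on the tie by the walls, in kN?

P ≈ 31.7 kN

If the wall were absent the tie would grow by αΔT L = 25.7×10⁻⁶ × 146 × 2650 = 9.943 mm.
This exceeds the 5.8 mm gap, so the wall pushes back. The portion of expansion that must be recovered elastically is δ_free − gap = 9.943 − 5.8 = 4.143 mm.
Compatibility: PL/(AE) = 4.143 mm, so σ = P/A = E × (4.143/2650) = 70.36 MPa.
P = σA = 70.36 × 450 = 31.66 kN.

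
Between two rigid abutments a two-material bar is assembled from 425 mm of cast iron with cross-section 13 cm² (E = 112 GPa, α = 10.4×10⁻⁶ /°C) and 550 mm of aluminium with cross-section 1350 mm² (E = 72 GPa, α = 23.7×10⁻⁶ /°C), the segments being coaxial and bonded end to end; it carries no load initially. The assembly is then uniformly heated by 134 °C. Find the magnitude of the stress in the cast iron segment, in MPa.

σ ≈ 210 MPa (compressive)

If the supports were absent, the total length change would be Σ αᵢΔT Lᵢ = 10.4×10⁻⁶×134×425 + 23.7×10⁻⁶×134×550 = 2.339 mm.
Since the ends are fixed, an axial force P builds up, equal in every segment, with P · Σ Lᵢ/(AᵢEᵢ) = δ_free.
Σ Lᵢ/(AᵢEᵢ) = 425/(1300×112×10³) + 550/(1350×72×10³) = 8.577×10⁻⁶ mm/N.
So P = 2.339 / 8.577×10⁻⁶ = 272.7 kN, compressive.
σ_{cast iron} = P / A = 272700 / 1300 = 209.8 MPa.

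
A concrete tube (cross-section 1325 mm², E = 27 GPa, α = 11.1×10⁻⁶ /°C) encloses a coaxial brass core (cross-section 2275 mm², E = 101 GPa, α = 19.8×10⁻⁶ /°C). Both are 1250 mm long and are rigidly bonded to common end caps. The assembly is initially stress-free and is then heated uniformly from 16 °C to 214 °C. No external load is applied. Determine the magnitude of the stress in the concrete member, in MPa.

σ ≈ 40.2 MPa (tensile)

Equilibrium of a rigid end plate with no external load gives equal and opposite internal forces ±P in the two members. Since α_{brass} > α_{concrete}, heating drives the brass into compression and the concrete into tension.
Setting the final lengths equal and cancelling L: (α₁ − α₂)ΔT = P/(A₁E₁) + P/(A₂E₂).
|α₁ − α₂|·ΔT = 8.7×10⁻⁶ × 198 = 0.001723.
1/(A₁E₁) + 1/(A₂E₂) = 1/(1325×27×10³) + 1/(2275×101×10³) = 3.23×10⁻⁸ N⁻¹.
So P = 0.001723 / 3.23×10⁻⁸ = 53.32 kN.
σ_{concrete} = P/A₁ = 53320/1325 = 40.24 MPa, tensile.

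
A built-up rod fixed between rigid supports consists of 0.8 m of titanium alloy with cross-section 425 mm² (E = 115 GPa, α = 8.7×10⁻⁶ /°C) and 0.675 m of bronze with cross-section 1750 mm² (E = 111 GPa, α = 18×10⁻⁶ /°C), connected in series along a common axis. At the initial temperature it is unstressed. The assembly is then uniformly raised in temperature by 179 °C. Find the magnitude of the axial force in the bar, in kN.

P ≈ 172 kN (compressive)

With the walls removed the bar would change length by δ_free = Σ αᵢΔT Lᵢ = 8.7×10⁻⁶×179×800 + 18×10⁻⁶×179×675 = 3.421 mm.
Since the ends are fixed, an axial force P builds up, equal in every segment, with P · Σ Lᵢ/(AᵢEᵢ) = δ_free.
The series flexibility is Σ Lᵢ/(AᵢEᵢ) = 800/(425×115×10³) + 675/(1750×111×10³) = 1.984×10⁻⁵ mm/N.
P = 3.421 / 1.984×10⁻⁵ = 172400 N = 172.4 kN, compressive.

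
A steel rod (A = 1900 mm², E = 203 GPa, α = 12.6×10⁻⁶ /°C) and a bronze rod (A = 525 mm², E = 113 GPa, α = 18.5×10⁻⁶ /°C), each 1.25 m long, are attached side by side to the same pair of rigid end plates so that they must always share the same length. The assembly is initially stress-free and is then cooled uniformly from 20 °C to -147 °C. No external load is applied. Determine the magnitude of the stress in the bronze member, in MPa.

σ ≈ 96.5 MPa (tensile)

The bronze has the larger α, so on cooling it would change length more than the steel if both were free. The rigid plates force a common final length, so the bronze is put into tension and the steel into compression, with equal and opposite forces P (no external load).
Compatibility of the two members (thermal + elastic change equal): (α₁ − α₂)ΔT = P·[1/(A₁E₁) + 1/(A₂E₂)].
|α₁ − α₂|·ΔT = 5.9×10⁻⁶ × 167 = 0.0009853.
1/(A₁E₁) + 1/(A₂E₂) = 1/(1900×203×10³) + 1/(525×113×10³) = 1.945×10⁻⁸ N⁻¹.
P = 0.0009853 / 1.945×10⁻⁸ = 50660 N = 50.66 kN.
σ_{bronze} = P/A₂ = 50660/525 = 96.5 MPa, tensile.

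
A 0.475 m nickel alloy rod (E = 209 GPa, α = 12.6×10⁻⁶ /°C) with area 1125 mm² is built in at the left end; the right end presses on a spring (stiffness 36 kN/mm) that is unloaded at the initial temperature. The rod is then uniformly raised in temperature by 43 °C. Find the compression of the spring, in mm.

δ ≈ 0.24 mm

The unrestrained thermal change is αΔT L = 12.6×10⁻⁶ × 43 × 475 = 0.2574 mm.
With a force P in the spring, the elastic change of the rod is PL/(AE) and that of the spring is P/k; compatibility requires their sum to equal δ_free.
P [ L/(AE) + 1/k ] = δ_free → P [ 475/(1125×209×10³) + 1/(36×10³) ] = 0.2574.
P = 0.2574 / 2.98×10⁻⁵ = 8637 N.
Spring compression = P/k = 8637/(36×10³) = 0.2399 mm.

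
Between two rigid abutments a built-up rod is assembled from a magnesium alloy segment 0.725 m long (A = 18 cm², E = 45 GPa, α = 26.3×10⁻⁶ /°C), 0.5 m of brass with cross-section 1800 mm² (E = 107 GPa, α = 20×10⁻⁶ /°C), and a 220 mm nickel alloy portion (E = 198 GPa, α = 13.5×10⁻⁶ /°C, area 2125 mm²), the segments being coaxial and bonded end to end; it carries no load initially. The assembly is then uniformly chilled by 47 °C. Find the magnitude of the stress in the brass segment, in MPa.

σ ≈ 69.3 MPa (tensile)

With the walls removed the bar would change length by δ_free = Σ αᵢΔT Lᵢ = 26.3×10⁻⁶×47×725 + 20×10⁻⁶×47×500 + 13.5×10⁻⁶×47×220 = 1.506 mm.
The rigid supports impose zero overall length change; the single axial force P common to all segments must satisfy P Σ Lᵢ/(AᵢEᵢ) = δ_free.
Σ Lᵢ/(AᵢEᵢ) = 725/(1800×45×10³) + 500/(1800×107×10³) + 220/(2125×198×10³) = 1.207×10⁻⁵ mm/N.
Hence P = δ_free / Σ(L/AE) = 1.506/1.207×10⁻⁵ = 124.8 kN (tensile).
σ_{brass} = P / A = 124800 / 1800 = 69.31 MPa.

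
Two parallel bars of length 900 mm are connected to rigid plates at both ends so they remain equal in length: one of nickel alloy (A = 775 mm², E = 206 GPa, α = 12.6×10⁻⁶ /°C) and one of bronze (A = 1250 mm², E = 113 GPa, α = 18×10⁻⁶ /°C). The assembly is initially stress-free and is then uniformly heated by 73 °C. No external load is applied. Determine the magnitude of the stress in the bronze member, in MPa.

The bronze has the larger α, so on heating it would change length more than the nickel alloy if both were free. The rigid plates force a common final length, so the bronze is put into compression and the nickel alloy into tension, with equal and opposite forces P (no external load).
Setting the final lengths equal and cancelling L: (α₁ − α₂)ΔT = P/(A₁E₁) + P/(A₂E₂).
|α₁ − α₂|·ΔT = 5.4×10⁻⁶ × 73 = 0.0003942.
1/(A₁E₁) + 1/(A₂E₂) = 1/(775×206×10³) + 1/(1250×113×10³) = 1.334×10⁻⁸ N⁻¹.
P = 0.0003942 / 1.334×10⁻⁸ = 29540 N = 29.54 kN.
σ_{bronze} = P/A₂ = 29540/1250 = 23.63 MPa, compressive.

σ ≈ 23.6 MPa (compressive)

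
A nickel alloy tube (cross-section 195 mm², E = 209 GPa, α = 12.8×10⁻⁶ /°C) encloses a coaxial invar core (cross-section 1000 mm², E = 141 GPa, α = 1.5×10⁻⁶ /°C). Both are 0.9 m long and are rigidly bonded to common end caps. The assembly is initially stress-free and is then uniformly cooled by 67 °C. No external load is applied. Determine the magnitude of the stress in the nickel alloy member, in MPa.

Both members must finish at the same length. With the larger α, the nickel alloy tends to over-contract; the plates restrain it, putting the nickel alloy in tension and the invar in compression. With no external load the two internal forces are equal and opposite, magnitude P.
Compatibility of the two members (thermal + elastic change equal): (α₁ − α₂)ΔT = P·[1/(A₁E₁) + 1/(A₂E₂)].
|α₁ − α₂|·ΔT = 11.3×10⁻⁶ × 67 = 0.0007571.
1/(A₁E₁) + 1/(A₂E₂) = 1/(195×209×10³) + 1/(1000×141×10³) = 3.163×10⁻⁸ N⁻¹.
P = 0.0007571 / 3.163×10⁻⁸ = 23940 N = 23.94 kN.
σ_{nickel alloy} = P/A₁ = 23940/195 = 122.8 MPa, tensile.

σ ≈ 123 MPa (tensile)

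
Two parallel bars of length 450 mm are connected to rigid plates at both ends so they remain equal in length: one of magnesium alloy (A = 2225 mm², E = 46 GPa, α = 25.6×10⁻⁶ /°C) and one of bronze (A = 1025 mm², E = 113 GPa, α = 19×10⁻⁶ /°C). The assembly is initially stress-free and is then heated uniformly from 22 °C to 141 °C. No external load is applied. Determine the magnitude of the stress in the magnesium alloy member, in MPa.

Both members must finish at the same length. With the larger α, the magnesium alloy tends to over-expand; the plates restrain it, putting the magnesium alloy in compression and the bronze in tension. With no external load the two internal forces are equal and opposite, magnitude P.
Setting the final lengths equal and cancelling L: (α₁ − α₂)ΔT = P/(A₁E₁) + P/(A₂E₂).
|α₁ − α₂|·ΔT = 6.6×10⁻⁶ × 119 = 0.0007854.
1/(A₁E₁) + 1/(A₂E₂) = 1/(2225×46×10³) + 1/(1025×113×10³) = 1.84×10⁻⁸ N⁻¹.
So P = 0.0007854 / 1.84×10⁻⁸ = 42.68 kN.
σ_{magnesium alloy} = P/A₁ = 42680/2225 = 19.18 MPa, compressive.

σ ≈ 19.2 MPa (compressive)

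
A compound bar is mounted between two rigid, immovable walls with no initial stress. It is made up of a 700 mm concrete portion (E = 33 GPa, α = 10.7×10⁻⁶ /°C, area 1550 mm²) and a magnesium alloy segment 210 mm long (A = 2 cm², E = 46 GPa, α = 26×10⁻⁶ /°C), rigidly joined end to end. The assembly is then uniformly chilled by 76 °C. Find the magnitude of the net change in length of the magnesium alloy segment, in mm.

|ΔL| ≈ 0.2 mm

If the supports were absent, the total length change would be Σ αᵢΔT Lᵢ = 10.7×10⁻⁶×76×700 + 26×10⁻⁶×76×210 = 0.9842 mm.
The rigid supports impose zero overall length change; the single axial force P common to all segments must satisfy P Σ Lᵢ/(AᵢEᵢ) = δ_free.
Σ Lᵢ/(AᵢEᵢ) = 700/(1550×33×10³) + 210/(200×46×10³) = 3.651×10⁻⁵ mm/N.
Hence P = δ_free / Σ(L/AE) = 0.9842/3.651×10⁻⁵ = 26.96 kN (tensile).
For the magnesium alloy segment, free thermal change = 26×10⁻⁶×76×210 = 0.415 mm and elastic change from P = 26960×210/(200×46×10³) = 0.6153 mm; these oppose, so the net change is 0.2 mm (segment lengthens).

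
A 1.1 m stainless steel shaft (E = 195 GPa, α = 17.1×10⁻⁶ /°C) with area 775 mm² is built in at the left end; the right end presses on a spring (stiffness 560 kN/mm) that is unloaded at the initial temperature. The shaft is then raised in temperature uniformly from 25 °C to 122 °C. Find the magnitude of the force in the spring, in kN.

P ≈ 201 kN

The unrestrained thermal change is αΔT L = 17.1×10⁻⁶ × 97 × 1100 = 1.825 mm.
Let P be the compressive force at the spring. The shaft shortens elastically by PL/(AE) and the spring compresses by P/k; together these equal δ_free.
P [ L/(AE) + 1/k ] = δ_free → P [ 1100/(775×195×10³) + 1/(560×10³) ] = 1.825.
P = 1.825 / 9.064×10⁻⁶ = 201300 N.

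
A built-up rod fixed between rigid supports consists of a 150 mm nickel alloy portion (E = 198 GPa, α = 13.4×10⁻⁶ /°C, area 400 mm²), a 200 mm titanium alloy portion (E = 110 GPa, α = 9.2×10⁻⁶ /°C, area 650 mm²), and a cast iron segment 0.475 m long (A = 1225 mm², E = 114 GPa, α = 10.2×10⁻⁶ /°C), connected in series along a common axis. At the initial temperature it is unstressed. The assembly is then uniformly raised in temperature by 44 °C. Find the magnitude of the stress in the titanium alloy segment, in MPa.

If the supports were absent, the total length change would be Σ αᵢΔT Lᵢ = 13.4×10⁻⁶×44×150 + 9.2×10⁻⁶×44×200 + 10.2×10⁻⁶×44×475 = 0.3826 mm.
The walls prevent any net length change, so an axial force P (same in every segment) develops. Compatibility: P · Σ Lᵢ/(AᵢEᵢ) = δ_free.
The series flexibility is Σ Lᵢ/(AᵢEᵢ) = 150/(400×198×10³) + 200/(650×110×10³) + 475/(1225×114×10³) = 8.093×10⁻⁶ mm/N.
P = 0.3826 / 8.093×10⁻⁶ = 47280 N = 47.28 kN, compressive.
σ_{titanium alloy} = P / A = 47280 / 650 = 72.73 MPa.

σ ≈ 72.7 MPa (compressive)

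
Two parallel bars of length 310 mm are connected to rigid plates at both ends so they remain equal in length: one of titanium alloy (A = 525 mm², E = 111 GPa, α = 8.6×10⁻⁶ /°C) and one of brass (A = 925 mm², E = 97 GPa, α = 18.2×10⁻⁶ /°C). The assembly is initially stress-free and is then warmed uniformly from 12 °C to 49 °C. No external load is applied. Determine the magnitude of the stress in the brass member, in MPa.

σ ≈ 13.6 MPa (compressive)

Both members must finish at the same length. With the larger α, the brass tends to over-expand; the plates restrain it, putting the brass in compression and the titanium alloy in tension. With no external load the two internal forces are equal and opposite, magnitude P.
Equating the net (thermal + elastic) strains gives |α₁ − α₂|·ΔT = P·[1/(A₁E₁) + 1/(A₂E₂)].
|α₁ − α₂|·ΔT = 9.6×10⁻⁶ × 37 = 0.0003552.
1/(A₁E₁) + 1/(A₂E₂) = 1/(525×111×10³) + 1/(925×97×10³) = 2.831×10⁻⁸ N⁻¹.
So P = 0.0003552 / 2.831×10⁻⁸ = 12.55 kN.
σ_{brass} = P/A₂ = 12550/925 = 13.57 MPa, compressive.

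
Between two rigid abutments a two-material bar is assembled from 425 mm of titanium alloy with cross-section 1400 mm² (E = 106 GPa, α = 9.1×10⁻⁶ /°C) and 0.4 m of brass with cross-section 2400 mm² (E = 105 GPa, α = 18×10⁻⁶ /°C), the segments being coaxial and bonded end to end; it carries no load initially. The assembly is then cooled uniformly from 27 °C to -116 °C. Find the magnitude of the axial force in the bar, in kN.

With the walls removed the bar would change length by δ_free = Σ αᵢΔT Lᵢ = 9.1×10⁻⁶×143×425 + 18×10⁻⁶×143×400 = 1.583 mm.
The rigid supports impose zero overall length change; the single axial force P common to all segments must satisfy P Σ Lᵢ/(AᵢEᵢ) = δ_free.
The series flexibility is Σ Lᵢ/(AᵢEᵢ) = 425/(1400×106×10³) + 400/(2400×105×10³) = 4.451×10⁻⁶ mm/N.
Hence P = δ_free / Σ(L/AE) = 1.583/4.451×10⁻⁶ = 355.6 kN (tensile).

P ≈ 356 kN (tensile)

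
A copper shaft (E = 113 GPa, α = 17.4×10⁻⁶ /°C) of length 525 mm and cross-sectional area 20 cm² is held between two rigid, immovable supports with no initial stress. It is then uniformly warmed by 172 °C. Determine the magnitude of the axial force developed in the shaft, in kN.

P ≈ 676 kN (compressive)

Full restraint means ε = 0, so the stress is σ = EαΔT = 113×10³ × 17.4×10⁻⁶ × 172 = 338.2 MPa.
Axial force P = σA = 338.2 × 2000 = 676400 N = 676.4 kN, compressive.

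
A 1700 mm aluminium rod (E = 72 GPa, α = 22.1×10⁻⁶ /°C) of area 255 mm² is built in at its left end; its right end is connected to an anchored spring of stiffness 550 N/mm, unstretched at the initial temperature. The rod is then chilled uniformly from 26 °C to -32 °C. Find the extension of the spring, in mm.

Free thermal contraction: δ_free = αΔT L = 22.1×10⁻⁶ × 58 × 1700 = 2.179 mm.
With a force P in the spring, the elastic change of the rod is PL/(AE) and that of the spring is P/k; compatibility requires their sum to equal δ_free.
P [ L/(AE) + 1/k ] = δ_free → P [ 1700/(255×72×10³) + 1/(550) ] = 2.179.
P = 2.179 / 0.001911 = 1140 N.
Spring extension = P/k = 1140/(550) = 2.073 mm.

δ ≈ 2.07 mm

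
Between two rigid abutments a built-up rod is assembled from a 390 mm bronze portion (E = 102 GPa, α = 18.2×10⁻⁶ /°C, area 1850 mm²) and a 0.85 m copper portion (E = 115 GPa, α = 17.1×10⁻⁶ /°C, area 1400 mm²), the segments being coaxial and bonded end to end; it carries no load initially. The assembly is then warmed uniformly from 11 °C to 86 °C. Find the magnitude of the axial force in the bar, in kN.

If the supports were absent, the total length change would be Σ αᵢΔT Lᵢ = 18.2×10⁻⁶×75×390 + 17.1×10⁻⁶×75×850 = 1.622 mm.
The walls prevent any net length change, so an axial force P (same in every segment) develops. Compatibility: P · Σ Lᵢ/(AᵢEᵢ) = δ_free.
Σ Lᵢ/(AᵢEᵢ) = 390/(1850×102×10³) + 850/(1400×115×10³) = 7.346×10⁻⁶ mm/N.
So P = 1.622 / 7.346×10⁻⁶ = 220.9 kN, compressive.

P ≈ 221 kN (compressive)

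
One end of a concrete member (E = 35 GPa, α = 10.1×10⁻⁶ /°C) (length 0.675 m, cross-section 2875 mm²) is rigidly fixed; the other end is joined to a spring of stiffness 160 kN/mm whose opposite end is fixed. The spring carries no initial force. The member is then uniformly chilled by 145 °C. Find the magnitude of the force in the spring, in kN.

The unrestrained thermal change is αΔT L = 10.1×10⁻⁶ × 145 × 675 = 0.9885 mm.
With a force P in the spring, the elastic change of the member is PL/(AE) and that of the spring is P/k; compatibility requires their sum to equal δ_free.
P [ L/(AE) + 1/k ] = δ_free → P [ 675/(2875×35×10³) + 1/(160×10³) ] = 0.9885.
P = 0.9885 / 1.296×10⁻⁵ = 76290 N.

P ≈ 76.3 kN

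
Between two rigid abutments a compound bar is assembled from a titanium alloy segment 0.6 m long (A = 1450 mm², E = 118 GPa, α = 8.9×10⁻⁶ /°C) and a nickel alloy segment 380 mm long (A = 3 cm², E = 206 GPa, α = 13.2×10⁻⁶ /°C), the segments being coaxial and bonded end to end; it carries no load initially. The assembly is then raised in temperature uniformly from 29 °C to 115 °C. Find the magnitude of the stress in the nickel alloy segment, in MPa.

Free thermal expansion of the whole bar: Σ αᵢΔT Lᵢ = 8.9×10⁻⁶×86×600 + 13.2×10⁻⁶×86×380 = 0.8906 mm.
The walls prevent any net length change, so an axial force P (same in every segment) develops. Compatibility: P · Σ Lᵢ/(AᵢEᵢ) = δ_free.
Σ Lᵢ/(AᵢEᵢ) = 600/(1450×118×10³) + 380/(300×206×10³) = 9.656×10⁻⁶ mm/N.
Hence P = δ_free / Σ(L/AE) = 0.8906/9.656×10⁻⁶ = 92.24 kN (compressive).
σ_{nickel alloy} = P / A = 92240 / 300 = 307.5 MPa.

σ ≈ 307 MPa (compressive)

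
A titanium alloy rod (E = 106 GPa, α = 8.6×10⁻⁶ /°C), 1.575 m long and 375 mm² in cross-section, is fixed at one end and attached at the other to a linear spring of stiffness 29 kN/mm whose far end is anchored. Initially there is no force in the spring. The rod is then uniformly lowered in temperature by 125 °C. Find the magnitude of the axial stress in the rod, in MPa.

σ ≈ 60.9 MPa (tensile)

Free thermal contraction: δ_free = αΔT L = 8.6×10⁻⁶ × 125 × 1575 = 1.693 mm.
With a force P in the spring, the elastic change of the rod is PL/(AE) and that of the spring is P/k; compatibility requires their sum to equal δ_free.
So P = δ_free / [L/(AE) + 1/k] = 1.693 / [ 1575/(375×106×10³) + 1/(29×10³) ].
P = 1.693 / 7.411×10⁻⁵ = 22850 N.
σ = P/A = 22850/375 = 60.93 MPa.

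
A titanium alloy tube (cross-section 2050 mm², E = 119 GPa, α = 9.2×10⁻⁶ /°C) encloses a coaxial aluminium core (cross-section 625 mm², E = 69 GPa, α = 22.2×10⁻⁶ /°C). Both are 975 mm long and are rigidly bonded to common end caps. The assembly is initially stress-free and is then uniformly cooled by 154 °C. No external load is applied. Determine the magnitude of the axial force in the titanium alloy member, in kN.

P ≈ 73.4 kN (compressive in the titanium alloy)

Both members must finish at the same length. With the larger α, the aluminium tends to over-contract; the plates restrain it, putting the aluminium in tension and the titanium alloy in compression. With no external load the two internal forces are equal and opposite, magnitude P.
Equating the net (thermal + elastic) strains gives |α₁ − α₂|·ΔT = P·[1/(A₁E₁) + 1/(A₂E₂)].
|α₁ − α₂|·ΔT = 13×10⁻⁶ × 154 = 0.002002.
1/(A₁E₁) + 1/(A₂E₂) = 1/(2050×119×10³) + 1/(625×69×10³) = 2.729×10⁻⁸ N⁻¹.
P = 0.002002 / 2.729×10⁻⁸ = 73370 N = 73.37 kN.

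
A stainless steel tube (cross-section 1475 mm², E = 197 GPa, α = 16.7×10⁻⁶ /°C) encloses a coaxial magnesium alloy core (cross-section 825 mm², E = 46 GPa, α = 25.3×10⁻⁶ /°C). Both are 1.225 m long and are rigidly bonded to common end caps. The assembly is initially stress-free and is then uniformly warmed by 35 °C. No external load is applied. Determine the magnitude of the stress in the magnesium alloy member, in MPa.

The magnesium alloy has the larger α, so on heating it would change length more than the stainless steel if both were free. The rigid plates force a common final length, so the magnesium alloy is put into compression and the stainless steel into tension, with equal and opposite forces P (no external load).
Equating the net (thermal + elastic) strains gives |α₁ − α₂|·ΔT = P·[1/(A₁E₁) + 1/(A₂E₂)].
|α₁ − α₂|·ΔT = 8.6×10⁻⁶ × 35 = 0.000301.
1/(A₁E₁) + 1/(A₂E₂) = 1/(1475×197×10³) + 1/(825×46×10³) = 2.979×10⁻⁸ N⁻¹.
P = 0.000301 / 2.979×10⁻⁸ = 10100 N = 10.1 kN.
σ_{magnesium alloy} = P/A₂ = 10100/825 = 12.25 MPa, compressive.

σ ≈ 12.2 MPa (compressive)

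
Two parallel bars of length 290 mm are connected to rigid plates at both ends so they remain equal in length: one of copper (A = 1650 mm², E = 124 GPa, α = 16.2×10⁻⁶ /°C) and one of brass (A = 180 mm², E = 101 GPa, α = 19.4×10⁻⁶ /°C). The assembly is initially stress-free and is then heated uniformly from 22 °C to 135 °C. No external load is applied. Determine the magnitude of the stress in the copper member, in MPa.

Equilibrium of a rigid end plate with no external load gives equal and opposite internal forces ±P in the two members. Since α_{brass} > α_{copper}, heating drives the brass into compression and the copper into tension.
Equating the net (thermal + elastic) strains gives |α₁ − α₂|·ΔT = P·[1/(A₁E₁) + 1/(A₂E₂)].
|α₁ − α₂|·ΔT = 3.2×10⁻⁶ × 113 = 0.0003616.
1/(A₁E₁) + 1/(A₂E₂) = 1/(1650×124×10³) + 1/(180×101×10³) = 5.989×10⁻⁸ N⁻¹.
P = 0.0003616 / 5.989×10⁻⁸ = 6037 N = 6.037 kN.
σ_{copper} = P/A₁ = 6037/1650 = 3.659 MPa, tensile.

σ ≈ 3.66 MPa (tensile)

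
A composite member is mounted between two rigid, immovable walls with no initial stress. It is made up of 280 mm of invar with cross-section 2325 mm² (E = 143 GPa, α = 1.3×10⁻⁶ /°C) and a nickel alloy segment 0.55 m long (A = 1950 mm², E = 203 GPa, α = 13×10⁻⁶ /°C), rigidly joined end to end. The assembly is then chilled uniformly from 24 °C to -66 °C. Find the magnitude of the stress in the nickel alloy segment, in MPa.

σ ≈ 155 MPa (tensile)

Free thermal contraction of the whole bar: Σ αᵢΔT Lᵢ = 1.3×10⁻⁶×90×280 + 13×10⁻⁶×90×550 = 0.6763 mm.
The walls prevent any net length change, so an axial force P (same in every segment) develops. Compatibility: P · Σ Lᵢ/(AᵢEᵢ) = δ_free.
The series flexibility is Σ Lᵢ/(AᵢEᵢ) = 280/(2325×143×10³) + 550/(1950×203×10³) = 2.232×10⁻⁶ mm/N.
So P = 0.6763 / 2.232×10⁻⁶ = 303 kN, tensile.
σ_{nickel alloy} = P / A = 303000 / 1950 = 155.4 MPa.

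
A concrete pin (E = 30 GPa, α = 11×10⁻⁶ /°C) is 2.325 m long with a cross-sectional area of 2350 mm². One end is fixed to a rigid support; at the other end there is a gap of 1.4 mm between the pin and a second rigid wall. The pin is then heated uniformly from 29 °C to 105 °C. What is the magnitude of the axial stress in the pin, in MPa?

σ ≈ 7.02 MPa (compressive)

Free thermal elongation = αΔT L = 11×10⁻⁶ × 76 × 2325 = 1.944 mm.
After closing the 1.4 mm clearance, 1.944 − 1.4 = 0.5437 mm of expansion remains to be suppressed by the wall.
That suppressed elongation corresponds to σ = E·Δ/L = 30×10³ × 0.5437/2325 = 7.015 MPa.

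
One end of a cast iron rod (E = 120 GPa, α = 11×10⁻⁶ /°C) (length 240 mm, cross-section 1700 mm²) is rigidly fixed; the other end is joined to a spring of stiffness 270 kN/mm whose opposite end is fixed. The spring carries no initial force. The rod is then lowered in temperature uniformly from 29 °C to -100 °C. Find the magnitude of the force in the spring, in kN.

P ≈ 69.8 kN

If the spring were absent the rod would shorten by αΔT L = 11×10⁻⁶ × 129 × 240 = 0.3406 mm.
With a force P in the spring, the elastic change of the rod is PL/(AE) and that of the spring is P/k; compatibility requires their sum to equal δ_free.
So P = δ_free / [L/(AE) + 1/k] = 0.3406 / [ 240/(1700×120×10³) + 1/(270×10³) ].
P = 0.3406 / 4.88×10⁻⁶ = 69780 N.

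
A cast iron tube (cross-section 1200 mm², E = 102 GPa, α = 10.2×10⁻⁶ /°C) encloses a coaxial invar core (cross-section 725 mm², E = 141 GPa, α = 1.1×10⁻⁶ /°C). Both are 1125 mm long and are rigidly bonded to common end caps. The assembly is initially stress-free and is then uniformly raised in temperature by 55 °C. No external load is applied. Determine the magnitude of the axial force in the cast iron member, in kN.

P ≈ 27.9 kN (compressive in the cast iron)

The cast iron has the larger α, so on heating it would change length more than the invar if both were free. The rigid plates force a common final length, so the cast iron is put into compression and the invar into tension, with equal and opposite forces P (no external load).
Compatibility of the two members (thermal + elastic change equal): (α₁ − α₂)ΔT = P·[1/(A₁E₁) + 1/(A₂E₂)].
|α₁ − α₂|·ΔT = 9.1×10⁻⁶ × 55 = 0.0005005.
1/(A₁E₁) + 1/(A₂E₂) = 1/(1200×102×10³) + 1/(725×141×10³) = 1.795×10⁻⁸ N⁻¹.
So P = 0.0005005 / 1.795×10⁻⁸ = 27.88 kN.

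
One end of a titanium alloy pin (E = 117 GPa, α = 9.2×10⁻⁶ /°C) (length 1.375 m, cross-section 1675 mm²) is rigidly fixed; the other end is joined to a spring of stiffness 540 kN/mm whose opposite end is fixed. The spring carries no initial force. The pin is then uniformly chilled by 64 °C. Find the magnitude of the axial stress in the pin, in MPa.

σ ≈ 54.5 MPa (tensile)

If the spring were absent the pin would shorten by αΔT L = 9.2×10⁻⁶ × 64 × 1375 = 0.8096 mm.
With a force P in the spring, the elastic change of the pin is PL/(AE) and that of the spring is P/k; compatibility requires their sum to equal δ_free.
P [ L/(AE) + 1/k ] = δ_free → P [ 1375/(1675×117×10³) + 1/(540×10³) ] = 0.8096.
P = 0.8096 / 8.868×10⁻⁶ = 91290 N.
σ = P/A = 91290/1675 = 54.5 MPa.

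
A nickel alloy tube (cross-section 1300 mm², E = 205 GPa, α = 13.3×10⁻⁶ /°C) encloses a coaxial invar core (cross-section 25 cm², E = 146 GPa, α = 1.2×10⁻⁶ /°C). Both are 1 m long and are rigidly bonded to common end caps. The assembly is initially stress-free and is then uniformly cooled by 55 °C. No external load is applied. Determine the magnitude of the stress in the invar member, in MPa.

σ ≈ 41 MPa (compressive)

Both members must finish at the same length. With the larger α, the nickel alloy tends to over-contract; the plates restrain it, putting the nickel alloy in tension and the invar in compression. With no external load the two internal forces are equal and opposite, magnitude P.
Equating the net (thermal + elastic) strains gives |α₁ − α₂|·ΔT = P·[1/(A₁E₁) + 1/(A₂E₂)].
|α₁ − α₂|·ΔT = 12.1×10⁻⁶ × 55 = 0.0006655.
1/(A₁E₁) + 1/(A₂E₂) = 1/(1300×205×10³) + 1/(2500×146×10³) = 6.492×10⁻⁹ N⁻¹.
P = 0.0006655 / 6.492×10⁻⁹ = 102500 N = 102.5 kN.
σ_{invar} = P/A₂ = 102500/2500 = 41 MPa, compressive.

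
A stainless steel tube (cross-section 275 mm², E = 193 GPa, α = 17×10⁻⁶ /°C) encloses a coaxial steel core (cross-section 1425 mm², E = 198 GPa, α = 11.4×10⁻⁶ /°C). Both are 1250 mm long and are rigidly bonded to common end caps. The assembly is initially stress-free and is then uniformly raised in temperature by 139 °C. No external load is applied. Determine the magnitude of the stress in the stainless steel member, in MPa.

Both members must finish at the same length. With the larger α, the stainless steel tends to over-expand; the plates restrain it, putting the stainless steel in compression and the steel in tension. With no external load the two internal forces are equal and opposite, magnitude P.
Equating the net (thermal + elastic) strains gives |α₁ − α₂|·ΔT = P·[1/(A₁E₁) + 1/(A₂E₂)].
|α₁ − α₂|·ΔT = 5.6×10⁻⁶ × 139 = 0.0007784.
1/(A₁E₁) + 1/(A₂E₂) = 1/(275×193×10³) + 1/(1425×198×10³) = 2.239×10⁻⁸ N⁻¹.
So P = 0.0007784 / 2.239×10⁻⁸ = 34.77 kN.
σ_{stainless steel} = P/A₁ = 34770/275 = 126.4 MPa, compressive.

σ ≈ 126 MPa (compressive)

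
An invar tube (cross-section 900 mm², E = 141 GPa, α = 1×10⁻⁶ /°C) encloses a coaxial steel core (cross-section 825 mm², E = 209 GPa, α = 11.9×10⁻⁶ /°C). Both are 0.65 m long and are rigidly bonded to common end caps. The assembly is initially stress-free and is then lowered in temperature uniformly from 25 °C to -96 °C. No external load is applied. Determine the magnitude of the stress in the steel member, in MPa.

Equilibrium of a rigid end plate with no external load gives equal and opposite internal forces ±P in the two members. Since α_{steel} > α_{invar}, cooling drives the steel into tension and the invar into compression.
Setting the final lengths equal and cancelling L: (α₁ − α₂)ΔT = P/(A₁E₁) + P/(A₂E₂).
|α₁ − α₂|·ΔT = 10.9×10⁻⁶ × 121 = 0.001319.
1/(A₁E₁) + 1/(A₂E₂) = 1/(900×141×10³) + 1/(825×209×10³) = 1.368×10⁻⁸ N⁻¹.
So P = 0.001319 / 1.368×10⁻⁸ = 96.41 kN.
σ_{steel} = P/A₂ = 96410/825 = 116.9 MPa, tensile.

σ ≈ 117 MPa (tensile)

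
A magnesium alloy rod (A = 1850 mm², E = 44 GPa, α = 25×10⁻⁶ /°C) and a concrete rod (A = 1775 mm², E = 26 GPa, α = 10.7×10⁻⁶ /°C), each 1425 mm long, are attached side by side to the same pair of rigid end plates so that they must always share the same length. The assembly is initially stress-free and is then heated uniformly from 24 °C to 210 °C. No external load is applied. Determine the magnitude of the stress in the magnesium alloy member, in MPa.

σ ≈ 42.3 MPa (compressive)

Equilibrium of a rigid end plate with no external load gives equal and opposite internal forces ±P in the two members. Since α_{magnesium alloy} > α_{concrete}, heating drives the magnesium alloy into compression and the concrete into tension.
Equating the net (thermal + elastic) strains gives |α₁ − α₂|·ΔT = P·[1/(A₁E₁) + 1/(A₂E₂)].
|α₁ − α₂|·ΔT = 14.3×10⁻⁶ × 186 = 0.00266.
1/(A₁E₁) + 1/(A₂E₂) = 1/(1850×44×10³) + 1/(1775×26×10³) = 3.395×10⁻⁸ N⁻¹.
So P = 0.00266 / 3.395×10⁻⁸ = 78.34 kN.
σ_{magnesium alloy} = P/A₁ = 78340/1850 = 42.34 MPa, compressive.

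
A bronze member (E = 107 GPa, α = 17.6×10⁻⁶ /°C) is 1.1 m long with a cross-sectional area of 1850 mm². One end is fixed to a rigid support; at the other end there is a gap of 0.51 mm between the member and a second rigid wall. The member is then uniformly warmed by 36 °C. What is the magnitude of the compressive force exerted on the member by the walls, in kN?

P ≈ 33.6 kN

Free thermal elongation = αΔT L = 17.6×10⁻⁶ × 36 × 1100 = 0.697 mm.
This exceeds the 0.51 mm gap, so the wall pushes back. The portion of expansion that must be recovered elastically is δ_free − gap = 0.697 − 0.51 = 0.187 mm.
That suppressed elongation corresponds to σ = E·Δ/L = 107×10³ × 0.187/1100 = 18.19 MPa.
P = σA = 18.19 × 1850 = 33.64 kN.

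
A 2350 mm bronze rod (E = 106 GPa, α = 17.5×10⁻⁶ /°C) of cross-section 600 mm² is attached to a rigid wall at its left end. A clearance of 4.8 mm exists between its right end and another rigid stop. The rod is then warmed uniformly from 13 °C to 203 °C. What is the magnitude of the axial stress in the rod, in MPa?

If the wall were absent the rod would grow by αΔT L = 17.5×10⁻⁶ × 190 × 2350 = 7.814 mm.
The gap closes (δ_free > 4.8 mm) and the wall then resists a further 7.814 − 4.8 = 3.014 mm of expansion.
So σ = E(δ_free − g)/L = 106×10³ × 3.014/2350 = 135.9 MPa.

σ ≈ 136 MPa (compressive)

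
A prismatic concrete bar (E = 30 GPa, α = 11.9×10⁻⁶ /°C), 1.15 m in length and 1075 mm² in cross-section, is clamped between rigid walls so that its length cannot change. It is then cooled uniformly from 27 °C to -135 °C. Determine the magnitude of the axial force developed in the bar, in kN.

With zero net strain, σ = E·αΔT = 30 GPa × 11.9×10⁻⁶ × 162 = 57.83 MPa.
Then P = σA = 57.83 × 1075 mm² = 62.17 kN, tensile.

P ≈ 62.2 kN (tensile)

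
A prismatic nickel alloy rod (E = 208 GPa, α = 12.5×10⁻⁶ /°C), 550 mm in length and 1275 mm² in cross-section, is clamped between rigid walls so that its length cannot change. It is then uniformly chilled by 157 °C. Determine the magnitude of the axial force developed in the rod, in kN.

P ≈ 520 kN (tensile)

The ends cannot move, so σ = EαΔT = 208×10³ × 12.5×10⁻⁶ × 157 = 408.2 MPa.
Axial force P = σA = 408.2 × 1275 = 520500 N = 520.5 kN, tensile.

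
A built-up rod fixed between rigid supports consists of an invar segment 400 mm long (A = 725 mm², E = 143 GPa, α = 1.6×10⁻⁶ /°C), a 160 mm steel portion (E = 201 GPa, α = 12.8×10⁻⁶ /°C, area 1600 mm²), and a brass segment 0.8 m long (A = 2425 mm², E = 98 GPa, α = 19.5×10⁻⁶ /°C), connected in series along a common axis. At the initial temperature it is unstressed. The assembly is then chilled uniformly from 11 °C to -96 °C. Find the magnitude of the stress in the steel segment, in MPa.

σ ≈ 158 MPa (tensile)

Free thermal contraction of the whole bar: Σ αᵢΔT Lᵢ = 1.6×10⁻⁶×107×400 + 12.8×10⁻⁶×107×160 + 19.5×10⁻⁶×107×800 = 1.957 mm.
The walls prevent any net length change, so an axial force P (same in every segment) develops. Compatibility: P · Σ Lᵢ/(AᵢEᵢ) = δ_free.
The series flexibility is Σ Lᵢ/(AᵢEᵢ) = 400/(725×143×10³) + 160/(1600×201×10³) + 800/(2425×98×10³) = 7.722×10⁻⁶ mm/N.
So P = 1.957 / 7.722×10⁻⁶ = 253.4 kN, tensile.
σ_{steel} = P / A = 253400 / 1600 = 158.4 MPa.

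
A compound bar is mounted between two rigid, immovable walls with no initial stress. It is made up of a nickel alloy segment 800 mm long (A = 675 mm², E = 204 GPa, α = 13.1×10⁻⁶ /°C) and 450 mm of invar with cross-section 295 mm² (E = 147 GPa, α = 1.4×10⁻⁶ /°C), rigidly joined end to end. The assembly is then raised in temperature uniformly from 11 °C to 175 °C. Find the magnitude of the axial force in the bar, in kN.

If the supports were absent, the total length change would be Σ αᵢΔT Lᵢ = 13.1×10⁻⁶×164×800 + 1.4×10⁻⁶×164×450 = 1.822 mm.
The walls prevent any net length change, so an axial force P (same in every segment) develops. Compatibility: P · Σ Lᵢ/(AᵢEᵢ) = δ_free.
Σ Lᵢ/(AᵢEᵢ) = 800/(675×204×10³) + 450/(295×147×10³) = 1.619×10⁻⁵ mm/N.
P = 1.822 / 1.619×10⁻⁵ = 112600 N = 112.6 kN, compressive.

P ≈ 113 kN (compressive)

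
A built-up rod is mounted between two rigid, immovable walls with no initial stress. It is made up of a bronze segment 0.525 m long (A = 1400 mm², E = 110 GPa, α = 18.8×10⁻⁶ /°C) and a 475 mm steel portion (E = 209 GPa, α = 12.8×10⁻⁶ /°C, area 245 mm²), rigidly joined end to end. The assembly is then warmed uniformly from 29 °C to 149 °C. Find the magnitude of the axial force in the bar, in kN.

With the walls removed the bar would change length by δ_free = Σ αᵢΔT Lᵢ = 18.8×10⁻⁶×120×525 + 12.8×10⁻⁶×120×475 = 1.914 mm.
Since the ends are fixed, an axial force P builds up, equal in every segment, with P · Σ Lᵢ/(AᵢEᵢ) = δ_free.
The series flexibility is Σ Lᵢ/(AᵢEᵢ) = 525/(1400×110×10³) + 475/(245×209×10³) = 1.269×10⁻⁵ mm/N.
So P = 1.914 / 1.269×10⁻⁵ = 150.9 kN, compressive.

P ≈ 151 kN (compressive)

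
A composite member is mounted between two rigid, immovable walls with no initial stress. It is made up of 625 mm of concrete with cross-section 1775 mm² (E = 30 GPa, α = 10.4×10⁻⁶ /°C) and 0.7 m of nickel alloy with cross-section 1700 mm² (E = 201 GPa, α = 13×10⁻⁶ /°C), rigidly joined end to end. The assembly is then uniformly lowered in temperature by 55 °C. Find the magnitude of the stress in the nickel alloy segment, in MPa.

If the supports were absent, the total length change would be Σ αᵢΔT Lᵢ = 10.4×10⁻⁶×55×625 + 13×10⁻⁶×55×700 = 0.858 mm.
Since the ends are fixed, an axial force P builds up, equal in every segment, with P · Σ Lᵢ/(AᵢEᵢ) = δ_free.
The series flexibility is Σ Lᵢ/(AᵢEᵢ) = 625/(1775×30×10³) + 700/(1700×201×10³) = 1.379×10⁻⁵ mm/N.
So P = 0.858 / 1.379×10⁻⁵ = 62.24 kN, tensile.
σ_{nickel alloy} = P / A = 62240 / 1700 = 36.61 MPa.

σ ≈ 36.6 MPa (tensile)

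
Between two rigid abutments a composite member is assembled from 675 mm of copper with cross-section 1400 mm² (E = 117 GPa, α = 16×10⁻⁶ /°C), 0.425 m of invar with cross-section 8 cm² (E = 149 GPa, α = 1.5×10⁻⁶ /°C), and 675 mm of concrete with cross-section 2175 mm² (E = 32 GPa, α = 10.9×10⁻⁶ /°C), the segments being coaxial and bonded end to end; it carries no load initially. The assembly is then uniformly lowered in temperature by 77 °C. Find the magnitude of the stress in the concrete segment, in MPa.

σ ≈ 38.3 MPa (tensile)

With the walls removed the bar would change length by δ_free = Σ αᵢΔT Lᵢ = 16×10⁻⁶×77×675 + 1.5×10⁻⁶×77×425 + 10.9×10⁻⁶×77×675 = 1.447 mm.
The rigid supports impose zero overall length change; the single axial force P common to all segments must satisfy P Σ Lᵢ/(AᵢEᵢ) = δ_free.
The series flexibility is Σ Lᵢ/(AᵢEᵢ) = 675/(1400×117×10³) + 425/(800×149×10³) + 675/(2175×32×10³) = 1.738×10⁻⁵ mm/N.
Hence P = δ_free / Σ(L/AE) = 1.447/1.738×10⁻⁵ = 83.25 kN (tensile).
σ_{concrete} = P / A = 83250 / 2175 = 38.27 MPa.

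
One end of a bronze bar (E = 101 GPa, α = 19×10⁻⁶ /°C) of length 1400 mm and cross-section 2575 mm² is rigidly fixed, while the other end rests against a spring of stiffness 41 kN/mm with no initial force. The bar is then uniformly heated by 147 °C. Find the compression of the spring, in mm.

Free thermal expansion: δ_free = αΔT L = 19×10⁻⁶ × 147 × 1400 = 3.91 mm.
Let P be the compressive force at the spring. The bar shortens elastically by PL/(AE) and the spring compresses by P/k; together these equal δ_free.
P [ L/(AE) + 1/k ] = δ_free → P [ 1400/(2575×101×10³) + 1/(41×10³) ] = 3.91.
P = 3.91 / 2.977×10⁻⁵ = 131300 N.
Spring compression = P/k = 131300/(41×10³) = 3.203 mm.

δ ≈ 3.2 mm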